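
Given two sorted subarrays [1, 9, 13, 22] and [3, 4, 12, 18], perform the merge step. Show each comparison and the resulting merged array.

Merging process:

Compare 1 vs 3: take 1 from left. Merged: [1]
Compare 9 vs 3: take 3 from right. Merged: [1, 3]
Compare 9 vs 4: take 4 from right. Merged: [1, 3, 4]
Compare 9 vs 12: take 9 from left. Merged: [1, 3, 4, 9]
Compare 13 vs 12: take 12 from right. Merged: [1, 3, 4, 9, 12]
Compare 13 vs 18: take 13 from left. Merged: [1, 3, 4, 9, 12, 13]
Compare 22 vs 18: take 18 from right. Merged: [1, 3, 4, 9, 12, 13, 18]
Append remaining from left: [22]. Merged: [1, 3, 4, 9, 12, 13, 18, 22]

Final merged array: [1, 3, 4, 9, 12, 13, 18, 22]
Total comparisons: 7

The merged array is [1, 3, 4, 9, 12, 13, 18, 22], requiring 7 comparisons. The merge step runs in O(n) time where n is the total number of elements.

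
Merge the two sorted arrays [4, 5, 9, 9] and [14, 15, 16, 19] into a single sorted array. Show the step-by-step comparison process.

Merging process:

Compare 4 vs 14: take 4 from left. Merged: [4]
Compare 5 vs 14: take 5 from left. Merged: [4, 5]
Compare 9 vs 14: take 9 from left. Merged: [4, 5, 9]
Compare 9 vs 14: take 9 from left. Merged: [4, 5, 9, 9]
Append remaining from right: [14, 15, 16, 19]. Merged: [4, 5, 9, 9, 14, 15, 16, 19]

Final merged array: [4, 5, 9, 9, 14, 15, 16, 19]
Total comparisons: 4

The merged array is [4, 5, 9, 9, 14, 15, 16, 19], requiring 4 comparisons. The merge step runs in O(n) time where n is the total number of elements.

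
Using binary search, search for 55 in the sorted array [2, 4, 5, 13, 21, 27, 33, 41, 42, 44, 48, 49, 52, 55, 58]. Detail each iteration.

Binary search for 55 in [2, 4, 5, 13, 21, 27, 33, 41, 42, 44, 48, 49, 52, 55, 58]:

lo=0, hi=14, mid=7, arr[mid]=41 -> 41 < 55, search right half
lo=8, hi=14, mid=11, arr[mid]=49 -> 49 < 55, search right half
lo=12, hi=14, mid=13, arr[mid]=55 -> Found target at index 13!

Binary search finds 55 at index 13 after 3 comparisons. The search repeatedly halves the search space by comparing with the middle element.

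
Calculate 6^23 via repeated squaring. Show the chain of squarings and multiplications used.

Computing 6^23 by squaring (build up from 6^1; each line after the first costs one multiplication):

6^1 = 6
6^2 = (6^1)^2 = 6^2 = 36
6^4 = (6^2)^2 = 36^2 = 1296
6^5 = 6 * 6^4 = 6 * 1296 = 7776
6^10 = (6^5)^2 = 7776^2 = 60466176
6^11 = 6 * 6^10 = 6 * 60466176 = 362797056
6^22 = (6^11)^2 = 362797056^2 = 131621703842267136
6^23 = 6 * 6^22 = 6 * 131621703842267136 = 789730223053602816

Result: 789730223053602816
Multiplications needed: 7 (7 lines after 6^1)

6^23 = 789730223053602816. Using exponentiation by squaring, this requires 7 multiplications. The key idea: if the exponent is even, square the half-power; if odd, multiply by the base once.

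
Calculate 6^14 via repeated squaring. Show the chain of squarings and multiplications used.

Computing 6^14 by squaring (build up from 6^1; each line after the first costs one multiplication):

6^1 = 6
6^2 = (6^1)^2 = 6^2 = 36
6^3 = 6 * 6^2 = 6 * 36 = 216
6^6 = (6^3)^2 = 216^2 = 46656
6^7 = 6 * 6^6 = 6 * 46656 = 279936
6^14 = (6^7)^2 = 279936^2 = 78364164096

Result: 78364164096
Multiplications needed: 5 (5 lines after 6^1)

6^14 = 78364164096. Using exponentiation by squaring, this requires 5 multiplications. The key idea: if the exponent is even, square the half-power; if odd, multiply by the base once.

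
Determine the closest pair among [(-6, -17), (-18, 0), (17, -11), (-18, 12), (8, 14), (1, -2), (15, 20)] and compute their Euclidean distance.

Computing all pairwise distances among 7 points:

d((-6, -17), (-18, 0)) = 20.8087
d((-6, -17), (17, -11)) = 23.7697
d((-6, -17), (-18, 12)) = 31.3847
d((-6, -17), (8, 14)) = 34.0147
d((-6, -17), (1, -2)) = 16.5529
d((-6, -17), (15, 20)) = 42.5441
d((-18, 0), (17, -11)) = 36.6879
d((-18, 0), (-18, 12)) = 12.0
d((-18, 0), (8, 14)) = 29.5296
d((-18, 0), (1, -2)) = 19.105
d((-18, 0), (15, 20)) = 38.5876
d((17, -11), (-18, 12)) = 41.8808
d((17, -11), (8, 14)) = 26.5707
d((17, -11), (1, -2)) = 18.3576
d((17, -11), (15, 20)) = 31.0644
d((-18, 12), (8, 14)) = 26.0768
d((-18, 12), (1, -2)) = 23.6008
d((-18, 12), (15, 20)) = 33.9559
d((8, 14), (1, -2)) = 17.4642
d((8, 14), (15, 20)) = 9.2195 <-- minimum
d((1, -2), (15, 20)) = 26.0768

Closest pair: (8, 14) and (15, 20) with distance 9.2195

The closest pair is (8, 14) and (15, 20) with Euclidean distance 9.2195. For 7 points, brute-force pairwise comparison is shown above. For large n, the divide-and-conquer algorithm (sort by x, recurse on halves, check the dividing strip) achieves O(n log n).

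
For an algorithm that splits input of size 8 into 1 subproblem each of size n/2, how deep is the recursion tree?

For divide and conquer with division factor 2:

Problem sizes at each level:
Level 0: 8
Level 1: 4
Level 2: 2
Level 3: 1

The root is level 0 and the size-1 base case is level 3 (the tree spans levels 0 through 3, i.e. 4 levels counting the root), so the depth is the number of divisions: log_2(8) = 3

The recursion tree depth is log_2(8) = 3. At each level, the problem size is divided by 2, so it takes 3 divisions to reduce to a base case of size 1. The algorithm makes 1 recursive call at each level.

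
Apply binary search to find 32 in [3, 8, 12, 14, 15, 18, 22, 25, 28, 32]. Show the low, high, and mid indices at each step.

Binary search for 32 in [3, 8, 12, 14, 15, 18, 22, 25, 28, 32]:

lo=0, hi=9, mid=4, arr[mid]=15 -> 15 < 32, search right half
lo=5, hi=9, mid=7, arr[mid]=25 -> 25 < 32, search right half
lo=8, hi=9, mid=8, arr[mid]=28 -> 28 < 32, search right half
lo=9, hi=9, mid=9, arr[mid]=32 -> Found target at index 9!

Binary search finds 32 at index 9 after 4 comparisons. The search repeatedly halves the search space by comparing with the middle element.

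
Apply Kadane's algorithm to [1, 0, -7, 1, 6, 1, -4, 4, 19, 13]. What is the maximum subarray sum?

Using Kadane's algorithm on [1, 0, -7, 1, 6, 1, -4, 4, 19, 13]:

Scanning through the array:
Position 1 (value 0): max_ending_here = 1, max_so_far = 1
Position 2 (value -7): max_ending_here = -6, max_so_far = 1
Position 3 (value 1): max_ending_here = 1, max_so_far = 1
Position 4 (value 6): max_ending_here = 7, max_so_far = 7
Position 5 (value 1): max_ending_here = 8, max_so_far = 8
Position 6 (value -4): max_ending_here = 4, max_so_far = 8
Position 7 (value 4): max_ending_here = 8, max_so_far = 8
Position 8 (value 19): max_ending_here = 27, max_so_far = 27
Position 9 (value 13): max_ending_here = 40, max_so_far = 40

Maximum subarray: [1, 6, 1, -4, 4, 19, 13]
Maximum sum: 40

The maximum subarray is [1, 6, 1, -4, 4, 19, 13] with sum 40. This subarray runs from index 3 to index 9.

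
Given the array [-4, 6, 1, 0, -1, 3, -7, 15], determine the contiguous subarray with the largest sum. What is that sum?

Using Kadane's algorithm on [-4, 6, 1, 0, -1, 3, -7, 15]:

Scanning through the array:
Position 1 (value 6): max_ending_here = 6, max_so_far = 6
Position 2 (value 1): max_ending_here = 7, max_so_far = 7
Position 3 (value 0): max_ending_here = 7, max_so_far = 7
Position 4 (value -1): max_ending_here = 6, max_so_far = 7
Position 5 (value 3): max_ending_here = 9, max_so_far = 9
Position 6 (value -7): max_ending_here = 2, max_so_far = 9
Position 7 (value 15): max_ending_here = 17, max_so_far = 17

Maximum subarray: [6, 1, 0, -1, 3, -7, 15]
Maximum sum: 17

The maximum subarray is [6, 1, 0, -1, 3, -7, 15] with sum 17. This subarray runs from index 1 to index 7.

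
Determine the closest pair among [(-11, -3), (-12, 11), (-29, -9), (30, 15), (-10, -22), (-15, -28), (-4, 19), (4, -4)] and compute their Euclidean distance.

Computing all pairwise distances among 8 points:

d((-11, -3), (-12, 11)) = 14.0357
d((-11, -3), (-29, -9)) = 18.9737
d((-11, -3), (30, 15)) = 44.7772
d((-11, -3), (-10, -22)) = 19.0263
d((-11, -3), (-15, -28)) = 25.318
d((-11, -3), (-4, 19)) = 23.0868
d((-11, -3), (4, -4)) = 15.0333
d((-12, 11), (-29, -9)) = 26.2488
d((-12, 11), (30, 15)) = 42.19
d((-12, 11), (-10, -22)) = 33.0606
d((-12, 11), (-15, -28)) = 39.1152
d((-12, 11), (-4, 19)) = 11.3137
d((-12, 11), (4, -4)) = 21.9317
d((-29, -9), (30, 15)) = 63.6946
d((-29, -9), (-10, -22)) = 23.0217
d((-29, -9), (-15, -28)) = 23.6008
d((-29, -9), (-4, 19)) = 37.5366
d((-29, -9), (4, -4)) = 33.3766
d((30, 15), (-10, -22)) = 54.4885
d((30, 15), (-15, -28)) = 62.2415
d((30, 15), (-4, 19)) = 34.2345
d((30, 15), (4, -4)) = 32.2025
d((-10, -22), (-15, -28)) = 7.8102 <-- minimum
d((-10, -22), (-4, 19)) = 41.4367
d((-10, -22), (4, -4)) = 22.8035
d((-15, -28), (-4, 19)) = 48.2701
d((-15, -28), (4, -4)) = 30.6105
d((-4, 19), (4, -4)) = 24.3516

Closest pair: (-10, -22) and (-15, -28) with distance 7.8102

The closest pair is (-10, -22) and (-15, -28) with Euclidean distance 7.8102. For 8 points, brute-force pairwise comparison is shown above. For large n, the divide-and-conquer algorithm (sort by x, recurse on halves, check the dividing strip) achieves O(n log n).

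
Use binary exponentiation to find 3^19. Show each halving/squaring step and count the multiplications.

Computing 3^19 by squaring (build up from 3^1; each line after the first costs one multiplication):

3^1 = 3
3^2 = (3^1)^2 = 3^2 = 9
3^4 = (3^2)^2 = 9^2 = 81
3^8 = (3^4)^2 = 81^2 = 6561
3^9 = 3 * 3^8 = 3 * 6561 = 19683
3^18 = (3^9)^2 = 19683^2 = 387420489
3^19 = 3 * 3^18 = 3 * 387420489 = 1162261467

Result: 1162261467
Multiplications needed: 6 (6 lines after 3^1)

3^19 = 1162261467. Using exponentiation by squaring, this requires 6 multiplications. The key idea: if the exponent is even, square the half-power; if odd, multiply by the base once.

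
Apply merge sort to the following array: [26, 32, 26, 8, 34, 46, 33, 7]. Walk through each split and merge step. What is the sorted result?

Merge sort trace:

Split: [26, 32, 26, 8, 34, 46, 33, 7] -> [26, 32, 26, 8] and [34, 46, 33, 7]
  Split: [26, 32, 26, 8] -> [26, 32] and [26, 8]
    Split: [26, 32] -> [26] and [32]
    Merge: [26] + [32] -> [26, 32]
    Split: [26, 8] -> [26] and [8]
    Merge: [26] + [8] -> [8, 26]
  Merge: [26, 32] + [8, 26] -> [8, 26, 26, 32]
  Split: [34, 46, 33, 7] -> [34, 46] and [33, 7]
    Split: [34, 46] -> [34] and [46]
    Merge: [34] + [46] -> [34, 46]
    Split: [33, 7] -> [33] and [7]
    Merge: [33] + [7] -> [7, 33]
  Merge: [34, 46] + [7, 33] -> [7, 33, 34, 46]
Merge: [8, 26, 26, 32] + [7, 33, 34, 46] -> [7, 8, 26, 26, 32, 33, 34, 46]

Final sorted array: [7, 8, 26, 26, 32, 33, 34, 46]

The merge sort proceeds by recursively splitting the array and merging sorted halves.
After all merges, the sorted array is [7, 8, 26, 26, 32, 33, 34, 46].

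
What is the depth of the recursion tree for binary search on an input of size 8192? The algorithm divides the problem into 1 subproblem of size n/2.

For divide and conquer with division factor 2:

Problem sizes at each level:
Level 0: 8192
Level 1: 4096
Level 2: 2048
Level 3: 1024
Level 4: 512
Level 5: 256
Level 6: 128
Level 7: 64
Level 8: 32
Level 9: 16
Level 10: 8
Level 11: 4
Level 12: 2
Level 13: 1

The root is level 0 and the size-1 base case is level 13 (the tree spans levels 0 through 13, i.e. 14 levels counting the root), so the depth is the number of divisions: log_2(8192) = 13

The recursion tree depth is log_2(8192) = 13. At each level, the problem size is divided by 2, so it takes 13 divisions to reduce to a base case of size 1. The algorithm makes 1 recursive call at each level.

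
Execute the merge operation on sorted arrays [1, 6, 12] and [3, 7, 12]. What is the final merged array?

Merging process:

Compare 1 vs 3: take 1 from left. Merged: [1]
Compare 6 vs 3: take 3 from right. Merged: [1, 3]
Compare 6 vs 7: take 6 from left. Merged: [1, 3, 6]
Compare 12 vs 7: take 7 from right. Merged: [1, 3, 6, 7]
Compare 12 vs 12: take 12 from left. Merged: [1, 3, 6, 7, 12]
Append remaining from right: [12]. Merged: [1, 3, 6, 7, 12, 12]

Final merged array: [1, 3, 6, 7, 12, 12]
Total comparisons: 5

The merged array is [1, 3, 6, 7, 12, 12], requiring 5 comparisons. The merge step runs in O(n) time where n is the total number of elements.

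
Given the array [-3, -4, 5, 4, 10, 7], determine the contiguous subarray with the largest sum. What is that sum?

Using Kadane's algorithm on [-3, -4, 5, 4, 10, 7]:

Scanning through the array:
Position 1 (value -4): max_ending_here = -4, max_so_far = -3
Position 2 (value 5): max_ending_here = 5, max_so_far = 5
Position 3 (value 4): max_ending_here = 9, max_so_far = 9
Position 4 (value 10): max_ending_here = 19, max_so_far = 19
Position 5 (value 7): max_ending_here = 26, max_so_far = 26

Maximum subarray: [5, 4, 10, 7]
Maximum sum: 26

The maximum subarray is [5, 4, 10, 7] with sum 26. This subarray runs from index 2 to index 5.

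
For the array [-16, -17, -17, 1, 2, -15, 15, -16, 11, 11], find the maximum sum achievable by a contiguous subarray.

Using Kadane's algorithm on [-16, -17, -17, 1, 2, -15, 15, -16, 11, 11]:

Scanning through the array:
Position 1 (value -17): max_ending_here = -17, max_so_far = -16
Position 2 (value -17): max_ending_here = -17, max_so_far = -16
Position 3 (value 1): max_ending_here = 1, max_so_far = 1
Position 4 (value 2): max_ending_here = 3, max_so_far = 3
Position 5 (value -15): max_ending_here = -12, max_so_far = 3
Position 6 (value 15): max_ending_here = 15, max_so_far = 15
Position 7 (value -16): max_ending_here = -1, max_so_far = 15
Position 8 (value 11): max_ending_here = 11, max_so_far = 15
Position 9 (value 11): max_ending_here = 22, max_so_far = 22

Maximum subarray: [11, 11]
Maximum sum: 22

The maximum subarray is [11, 11] with sum 22. This subarray runs from index 8 to index 9.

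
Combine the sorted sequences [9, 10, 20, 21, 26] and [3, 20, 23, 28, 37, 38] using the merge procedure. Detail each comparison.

Merging process:

Compare 9 vs 3: take 3 from right. Merged: [3]
Compare 9 vs 20: take 9 from left. Merged: [3, 9]
Compare 10 vs 20: take 10 from left. Merged: [3, 9, 10]
Compare 20 vs 20: take 20 from left. Merged: [3, 9, 10, 20]
Compare 21 vs 20: take 20 from right. Merged: [3, 9, 10, 20, 20]
Compare 21 vs 23: take 21 from left. Merged: [3, 9, 10, 20, 20, 21]
Compare 26 vs 23: take 23 from right. Merged: [3, 9, 10, 20, 20, 21, 23]
Compare 26 vs 28: take 26 from left. Merged: [3, 9, 10, 20, 20, 21, 23, 26]
Append remaining from right: [28, 37, 38]. Merged: [3, 9, 10, 20, 20, 21, 23, 26, 28, 37, 38]

Final merged array: [3, 9, 10, 20, 20, 21, 23, 26, 28, 37, 38]
Total comparisons: 8

The merged array is [3, 9, 10, 20, 20, 21, 23, 26, 28, 37, 38], requiring 8 comparisons. The merge step runs in O(n) time where n is the total number of elements.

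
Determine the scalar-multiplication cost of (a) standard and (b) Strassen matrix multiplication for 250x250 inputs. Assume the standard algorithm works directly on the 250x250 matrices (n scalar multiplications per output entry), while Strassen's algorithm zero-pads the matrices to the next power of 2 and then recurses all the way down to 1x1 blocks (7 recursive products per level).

Matrix multiplication for 250x250 matrices:

Strassen's algorithm requires power-of-2 dimensions. Pad 250x250 to 256x256 (next power of 2).

Standard algorithm: 250^3 = 15625000 multiplications
Strassen's algorithm: 7^(log2(256)) = 7^8 = 5764801 multiplications
Savings: 15625000 - 5764801 = 9860199 multiplications

Standard: 15625000 multiplications (250^3). Strassen: 5764801 multiplications (7^8, after padding to 256x256). Strassen reduces 8 recursive multiplications to 7 at each level.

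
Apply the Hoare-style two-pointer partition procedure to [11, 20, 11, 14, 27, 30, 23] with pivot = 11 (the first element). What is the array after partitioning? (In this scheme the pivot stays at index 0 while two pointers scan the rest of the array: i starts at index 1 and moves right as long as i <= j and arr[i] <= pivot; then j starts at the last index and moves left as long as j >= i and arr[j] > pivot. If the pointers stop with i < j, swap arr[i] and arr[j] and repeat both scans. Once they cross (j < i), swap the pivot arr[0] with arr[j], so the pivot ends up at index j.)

Hoare-style two-pointer partition with pivot = 11:

Initial array: [11, 20, 11, 14, 27, 30, 23]

Pointers start at i = 1, j = 6.
i stops at index 1 (arr[1]=20 > 11), j stops at index 2 (arr[2]=11 <= 11): swap arr[1] and arr[2], array becomes [11, 11, 20, 14, 27, 30, 23]
i ends at 2, j ends at 1: the pointers have crossed (j < i), so scanning stops.

Swap pivot arr[0] with arr[1] to place pivot at position 1: [11, 11, 20, 14, 27, 30, 23]
Pivot position: 1

After partitioning with pivot 11, the array becomes [11, 11, 20, 14, 27, 30, 23]. The pivot is placed at index 1. All elements to the left of the pivot are <= 11, and all elements to the right are > 11.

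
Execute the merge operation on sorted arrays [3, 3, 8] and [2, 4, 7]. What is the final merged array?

Merging process:

Compare 3 vs 2: take 2 from right. Merged: [2]
Compare 3 vs 4: take 3 from left. Merged: [2, 3]
Compare 3 vs 4: take 3 from left. Merged: [2, 3, 3]
Compare 8 vs 4: take 4 from right. Merged: [2, 3, 3, 4]
Compare 8 vs 7: take 7 from right. Merged: [2, 3, 3, 4, 7]
Append remaining from left: [8]. Merged: [2, 3, 3, 4, 7, 8]

Final merged array: [2, 3, 3, 4, 7, 8]
Total comparisons: 5

The merged array is [2, 3, 3, 4, 7, 8], requiring 5 comparisons. The merge step runs in O(n) time where n is the total number of elements.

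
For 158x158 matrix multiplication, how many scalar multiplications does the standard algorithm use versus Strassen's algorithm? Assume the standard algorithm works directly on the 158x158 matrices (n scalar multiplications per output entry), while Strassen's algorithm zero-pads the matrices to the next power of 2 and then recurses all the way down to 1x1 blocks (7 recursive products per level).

Matrix multiplication for 158x158 matrices:

Strassen's algorithm requires power-of-2 dimensions. Pad 158x158 to 256x256 (next power of 2).

Standard algorithm: 158^3 = 3944312 multiplications
Strassen's algorithm: 7^(log2(256)) = 7^8 = 5764801 multiplications
Difference: 3944312 - 5764801 = -1820489 (Strassen uses MORE here due to padding overhead — for small or just-over-power-of-2 n, padding can outweigh the per-level savings)

Standard: 3944312 multiplications (158^3). Strassen: 5764801 multiplications (7^8, after padding to 256x256). Strassen reduces 8 recursive multiplications to 7 at each level.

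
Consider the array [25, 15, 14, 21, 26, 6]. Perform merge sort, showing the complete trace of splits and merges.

Merge sort trace:

Split: [25, 15, 14, 21, 26, 6] -> [25, 15, 14] and [21, 26, 6]
  Split: [25, 15, 14] -> [25] and [15, 14]
    Split: [15, 14] -> [15] and [14]
    Merge: [15] + [14] -> [14, 15]
  Merge: [25] + [14, 15] -> [14, 15, 25]
  Split: [21, 26, 6] -> [21] and [26, 6]
    Split: [26, 6] -> [26] and [6]
    Merge: [26] + [6] -> [6, 26]
  Merge: [21] + [6, 26] -> [6, 21, 26]
Merge: [14, 15, 25] + [6, 21, 26] -> [6, 14, 15, 21, 25, 26]

Final sorted array: [6, 14, 15, 21, 25, 26]

The merge sort proceeds by recursively splitting the array and merging sorted halves.
After all merges, the sorted array is [6, 14, 15, 21, 25, 26].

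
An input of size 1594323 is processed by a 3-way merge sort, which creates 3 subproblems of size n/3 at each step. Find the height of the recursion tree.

For divide and conquer with division factor 3:

Problem sizes at each level:
Level 0: 1594323
Level 1: 531441
Level 2: 177147
Level 3: 59049
Level 4: 19683
Level 5: 6561
Level 6: 2187
Level 7: 729
Level 8: 243
Level 9: 81
Level 10: 27
Level 11: 9
Level 12: 3
Level 13: 1

The root is level 0 and the size-1 base case is level 13 (the tree spans levels 0 through 13, i.e. 14 levels counting the root), so the depth is the number of divisions: log_3(1594323) = 13

The recursion tree depth is log_3(1594323) = 13. At each level, the problem size is divided by 3, so it takes 13 divisions to reduce to a base case of size 1. The algorithm makes 3 recursive calls at each level.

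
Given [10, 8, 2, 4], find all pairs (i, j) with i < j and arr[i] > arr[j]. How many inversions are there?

Finding inversions in [10, 8, 2, 4]:

(0, 1): arr[0]=10 > arr[1]=8
(0, 2): arr[0]=10 > arr[2]=2
(0, 3): arr[0]=10 > arr[3]=4
(1, 2): arr[1]=8 > arr[2]=2
(1, 3): arr[1]=8 > arr[3]=4

Total inversions: 5

The array has 5 inversion(s): (0,1), (0,2), (0,3), (1,2), (1,3). Each pair (i,j) satisfies i < j and arr[i] > arr[j].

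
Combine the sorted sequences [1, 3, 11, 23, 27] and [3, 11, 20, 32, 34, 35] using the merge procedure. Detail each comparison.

Merging process:

Compare 1 vs 3: take 1 from left. Merged: [1]
Compare 3 vs 3: take 3 from left. Merged: [1, 3]
Compare 11 vs 3: take 3 from right. Merged: [1, 3, 3]
Compare 11 vs 11: take 11 from left. Merged: [1, 3, 3, 11]
Compare 23 vs 11: take 11 from right. Merged: [1, 3, 3, 11, 11]
Compare 23 vs 20: take 20 from right. Merged: [1, 3, 3, 11, 11, 20]
Compare 23 vs 32: take 23 from left. Merged: [1, 3, 3, 11, 11, 20, 23]
Compare 27 vs 32: take 27 from left. Merged: [1, 3, 3, 11, 11, 20, 23, 27]
Append remaining from right: [32, 34, 35]. Merged: [1, 3, 3, 11, 11, 20, 23, 27, 32, 34, 35]

Final merged array: [1, 3, 3, 11, 11, 20, 23, 27, 32, 34, 35]
Total comparisons: 8

The merged array is [1, 3, 3, 11, 11, 20, 23, 27, 32, 34, 35], requiring 8 comparisons. The merge step runs in O(n) time where n is the total number of elements.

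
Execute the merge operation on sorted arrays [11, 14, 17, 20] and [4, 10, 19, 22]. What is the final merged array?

Merging process:

Compare 11 vs 4: take 4 from right. Merged: [4]
Compare 11 vs 10: take 10 from right. Merged: [4, 10]
Compare 11 vs 19: take 11 from left. Merged: [4, 10, 11]
Compare 14 vs 19: take 14 from left. Merged: [4, 10, 11, 14]
Compare 17 vs 19: take 17 from left. Merged: [4, 10, 11, 14, 17]
Compare 20 vs 19: take 19 from right. Merged: [4, 10, 11, 14, 17, 19]
Compare 20 vs 22: take 20 from left. Merged: [4, 10, 11, 14, 17, 19, 20]
Append remaining from right: [22]. Merged: [4, 10, 11, 14, 17, 19, 20, 22]

Final merged array: [4, 10, 11, 14, 17, 19, 20, 22]
Total comparisons: 7

The merged array is [4, 10, 11, 14, 17, 19, 20, 22], requiring 7 comparisons. The merge step runs in O(n) time where n is the total number of elements.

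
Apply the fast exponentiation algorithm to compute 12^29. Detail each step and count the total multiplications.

Computing 12^29 by squaring (build up from 12^1; each line after the first costs one multiplication):

12^1 = 12
12^2 = (12^1)^2 = 12^2 = 144
12^3 = 12 * 12^2 = 12 * 144 = 1728
12^6 = (12^3)^2 = 1728^2 = 2985984
12^7 = 12 * 12^6 = 12 * 2985984 = 35831808
12^14 = (12^7)^2 = 35831808^2 = 1283918464548864
12^28 = (12^14)^2 = 1283918464548864^2 = 1648446623609512543951043690496
12^29 = 12 * 12^28 = 12 * 1648446623609512543951043690496 = 19781359483314150527412524285952

Result: 19781359483314150527412524285952
Multiplications needed: 7 (7 lines after 12^1)

12^29 = 19781359483314150527412524285952. Using exponentiation by squaring, this requires 7 multiplications. The key idea: if the exponent is even, square the half-power; if odd, multiply by the base once.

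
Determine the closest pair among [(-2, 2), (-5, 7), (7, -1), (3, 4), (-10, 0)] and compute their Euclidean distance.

Computing all pairwise distances among 5 points:

d((-2, 2), (-5, 7)) = 5.831
d((-2, 2), (7, -1)) = 9.4868
d((-2, 2), (3, 4)) = 5.3852 <-- minimum
d((-2, 2), (-10, 0)) = 8.2462
d((-5, 7), (7, -1)) = 14.4222
d((-5, 7), (3, 4)) = 8.544
d((-5, 7), (-10, 0)) = 8.6023
d((7, -1), (3, 4)) = 6.4031
d((7, -1), (-10, 0)) = 17.0294
d((3, 4), (-10, 0)) = 13.6015

Closest pair: (-2, 2) and (3, 4) with distance 5.3852

The closest pair is (-2, 2) and (3, 4) with Euclidean distance 5.3852. For 5 points, brute-force pairwise comparison is shown above. For large n, the divide-and-conquer algorithm (sort by x, recurse on halves, check the dividing strip) achieves O(n log n).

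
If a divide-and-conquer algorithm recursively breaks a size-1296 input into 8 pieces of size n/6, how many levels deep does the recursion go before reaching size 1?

For divide and conquer with division factor 6:

Problem sizes at each level:
Level 0: 1296
Level 1: 216
Level 2: 36
Level 3: 6
Level 4: 1

The root is level 0 and the size-1 base case is level 4 (the tree spans levels 0 through 4, i.e. 5 levels counting the root), so the depth is the number of divisions: log_6(1296) = 4

The recursion tree depth is log_6(1296) = 4. At each level, the problem size is divided by 6, so it takes 4 divisions to reduce to a base case of size 1. The algorithm makes 8 recursive calls at each level.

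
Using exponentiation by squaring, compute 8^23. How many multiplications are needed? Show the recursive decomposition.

Computing 8^23 by squaring (build up from 8^1; each line after the first costs one multiplication):

8^1 = 8
8^2 = (8^1)^2 = 8^2 = 64
8^4 = (8^2)^2 = 64^2 = 4096
8^5 = 8 * 8^4 = 8 * 4096 = 32768
8^10 = (8^5)^2 = 32768^2 = 1073741824
8^11 = 8 * 8^10 = 8 * 1073741824 = 8589934592
8^22 = (8^11)^2 = 8589934592^2 = 73786976294838206464
8^23 = 8 * 8^22 = 8 * 73786976294838206464 = 590295810358705651712

Result: 590295810358705651712
Multiplications needed: 7 (7 lines after 8^1)

8^23 = 590295810358705651712. Using exponentiation by squaring, this requires 7 multiplications. The key idea: if the exponent is even, square the half-power; if odd, multiply by the base once.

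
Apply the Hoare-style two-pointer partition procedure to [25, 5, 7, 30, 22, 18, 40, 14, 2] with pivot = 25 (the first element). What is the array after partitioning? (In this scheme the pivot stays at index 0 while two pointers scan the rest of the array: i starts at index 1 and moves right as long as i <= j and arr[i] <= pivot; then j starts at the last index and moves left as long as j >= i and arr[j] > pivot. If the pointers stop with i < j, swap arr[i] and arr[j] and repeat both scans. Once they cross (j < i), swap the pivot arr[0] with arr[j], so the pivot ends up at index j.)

Hoare-style two-pointer partition with pivot = 25:

Initial array: [25, 5, 7, 30, 22, 18, 40, 14, 2]

Pointers start at i = 1, j = 8.
i stops at index 3 (arr[3]=30 > 25), j stops at index 8 (arr[8]=2 <= 25): swap arr[3] and arr[8], array becomes [25, 5, 7, 2, 22, 18, 40, 14, 30]
i stops at index 6 (arr[6]=40 > 25), j stops at index 7 (arr[7]=14 <= 25): swap arr[6] and arr[7], array becomes [25, 5, 7, 2, 22, 18, 14, 40, 30]
i ends at 7, j ends at 6: the pointers have crossed (j < i), so scanning stops.

Swap pivot arr[0] with arr[6] to place pivot at position 6: [14, 5, 7, 2, 22, 18, 25, 40, 30]
Pivot position: 6

After partitioning with pivot 25, the array becomes [14, 5, 7, 2, 22, 18, 25, 40, 30]. The pivot is placed at index 6. All elements to the left of the pivot are <= 25, and all elements to the right are > 25.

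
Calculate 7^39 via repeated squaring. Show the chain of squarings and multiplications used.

Computing 7^39 by squaring (build up from 7^1; each line after the first costs one multiplication):

7^1 = 7
7^2 = (7^1)^2 = 7^2 = 49
7^4 = (7^2)^2 = 49^2 = 2401
7^8 = (7^4)^2 = 2401^2 = 5764801
7^9 = 7 * 7^8 = 7 * 5764801 = 40353607
7^18 = (7^9)^2 = 40353607^2 = 1628413597910449
7^19 = 7 * 7^18 = 7 * 1628413597910449 = 11398895185373143
7^38 = (7^19)^2 = 11398895185373143^2 = 129934811447123020117172145698449
7^39 = 7 * 7^38 = 7 * 129934811447123020117172145698449 = 909543680129861140820205019889143

Result: 909543680129861140820205019889143
Multiplications needed: 8 (8 lines after 7^1)

7^39 = 909543680129861140820205019889143. Using exponentiation by squaring, this requires 8 multiplications. The key idea: if the exponent is even, square the half-power; if odd, multiply by the base once.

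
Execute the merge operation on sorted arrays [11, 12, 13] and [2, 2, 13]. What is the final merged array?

Merging process:

Compare 11 vs 2: take 2 from right. Merged: [2]
Compare 11 vs 2: take 2 from right. Merged: [2, 2]
Compare 11 vs 13: take 11 from left. Merged: [2, 2, 11]
Compare 12 vs 13: take 12 from left. Merged: [2, 2, 11, 12]
Compare 13 vs 13: take 13 from left. Merged: [2, 2, 11, 12, 13]
Append remaining from right: [13]. Merged: [2, 2, 11, 12, 13, 13]

Final merged array: [2, 2, 11, 12, 13, 13]
Total comparisons: 5

The merged array is [2, 2, 11, 12, 13, 13], requiring 5 comparisons. The merge step runs in O(n) time where n is the total number of elements.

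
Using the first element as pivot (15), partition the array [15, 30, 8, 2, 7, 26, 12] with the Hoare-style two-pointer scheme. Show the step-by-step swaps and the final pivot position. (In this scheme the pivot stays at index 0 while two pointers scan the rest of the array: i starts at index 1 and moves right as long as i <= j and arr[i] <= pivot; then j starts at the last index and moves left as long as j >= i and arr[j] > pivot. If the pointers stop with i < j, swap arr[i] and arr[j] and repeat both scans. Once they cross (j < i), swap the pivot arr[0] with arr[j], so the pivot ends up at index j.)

Hoare-style two-pointer partition with pivot = 15:

Initial array: [15, 30, 8, 2, 7, 26, 12]

Pointers start at i = 1, j = 6.
i stops at index 1 (arr[1]=30 > 15), j stops at index 6 (arr[6]=12 <= 15): swap arr[1] and arr[6], array becomes [15, 12, 8, 2, 7, 26, 30]
i ends at 5, j ends at 4: the pointers have crossed (j < i), so scanning stops.

Swap pivot arr[0] with arr[4] to place pivot at position 4: [7, 12, 8, 2, 15, 26, 30]
Pivot position: 4

After partitioning with pivot 15, the array becomes [7, 12, 8, 2, 15, 26, 30]. The pivot is placed at index 4. All elements to the left of the pivot are <= 15, and all elements to the right are > 15.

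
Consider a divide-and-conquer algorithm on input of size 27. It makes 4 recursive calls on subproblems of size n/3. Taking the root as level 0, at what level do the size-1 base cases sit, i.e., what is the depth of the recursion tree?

For divide and conquer with division factor 3:

Problem sizes at each level:
Level 0: 27
Level 1: 9
Level 2: 3
Level 3: 1

The root is level 0 and the size-1 base case is level 3 (the tree spans levels 0 through 3, i.e. 4 levels counting the root), so the depth is the number of divisions: log_3(27) = 3

The recursion tree depth is log_3(27) = 3. At each level, the problem size is divided by 3, so it takes 3 divisions to reduce to a base case of size 1. The algorithm makes 4 recursive calls at each level.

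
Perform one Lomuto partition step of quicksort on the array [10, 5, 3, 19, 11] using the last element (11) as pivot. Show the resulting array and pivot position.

Lomuto partition with pivot = 11:

Initial array: [10, 5, 3, 19, 11]

arr[0]=10 <= 11: swap with position 0, array becomes [10, 5, 3, 19, 11]
arr[1]=5 <= 11: swap with position 1, array becomes [10, 5, 3, 19, 11]
arr[2]=3 <= 11: swap with position 2, array becomes [10, 5, 3, 19, 11]
arr[3]=19 > 11: no swap

Place pivot at position 3: [10, 5, 3, 11, 19]
Pivot position: 3

After partitioning with pivot 11, the array becomes [10, 5, 3, 11, 19]. The pivot is placed at index 3. All elements to the left of the pivot are <= 11, and all elements to the right are > 11.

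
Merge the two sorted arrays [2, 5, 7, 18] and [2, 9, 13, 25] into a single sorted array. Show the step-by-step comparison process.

Merging process:

Compare 2 vs 2: take 2 from left. Merged: [2]
Compare 5 vs 2: take 2 from right. Merged: [2, 2]
Compare 5 vs 9: take 5 from left. Merged: [2, 2, 5]
Compare 7 vs 9: take 7 from left. Merged: [2, 2, 5, 7]
Compare 18 vs 9: take 9 from right. Merged: [2, 2, 5, 7, 9]
Compare 18 vs 13: take 13 from right. Merged: [2, 2, 5, 7, 9, 13]
Compare 18 vs 25: take 18 from left. Merged: [2, 2, 5, 7, 9, 13, 18]
Append remaining from right: [25]. Merged: [2, 2, 5, 7, 9, 13, 18, 25]

Final merged array: [2, 2, 5, 7, 9, 13, 18, 25]
Total comparisons: 7

The merged array is [2, 2, 5, 7, 9, 13, 18, 25], requiring 7 comparisons. The merge step runs in O(n) time where n is the total number of elements.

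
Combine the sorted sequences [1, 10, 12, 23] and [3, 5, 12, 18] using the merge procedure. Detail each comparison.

Merging process:

Compare 1 vs 3: take 1 from left. Merged: [1]
Compare 10 vs 3: take 3 from right. Merged: [1, 3]
Compare 10 vs 5: take 5 from right. Merged: [1, 3, 5]
Compare 10 vs 12: take 10 from left. Merged: [1, 3, 5, 10]
Compare 12 vs 12: take 12 from left. Merged: [1, 3, 5, 10, 12]
Compare 23 vs 12: take 12 from right. Merged: [1, 3, 5, 10, 12, 12]
Compare 23 vs 18: take 18 from right. Merged: [1, 3, 5, 10, 12, 12, 18]
Append remaining from left: [23]. Merged: [1, 3, 5, 10, 12, 12, 18, 23]

Final merged array: [1, 3, 5, 10, 12, 12, 18, 23]
Total comparisons: 7

The merged array is [1, 3, 5, 10, 12, 12, 18, 23], requiring 7 comparisons. The merge step runs in O(n) time where n is the total number of elements.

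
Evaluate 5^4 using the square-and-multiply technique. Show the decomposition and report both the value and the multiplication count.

Computing 5^4 by squaring (build up from 5^1; each line after the first costs one multiplication):

5^1 = 5
5^2 = (5^1)^2 = 5^2 = 25
5^4 = (5^2)^2 = 25^2 = 625

Result: 625
Multiplications needed: 2 (2 lines after 5^1)

5^4 = 625. Using exponentiation by squaring, this requires 2 multiplications. The key idea: if the exponent is even, square the half-power; if odd, multiply by the base once.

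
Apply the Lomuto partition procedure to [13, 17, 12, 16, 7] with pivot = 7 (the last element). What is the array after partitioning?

Lomuto partition with pivot = 7:

Initial array: [13, 17, 12, 16, 7]

arr[0]=13 > 7: no swap
arr[1]=17 > 7: no swap
arr[2]=12 > 7: no swap
arr[3]=16 > 7: no swap

Place pivot at position 0: [7, 17, 12, 16, 13]
Pivot position: 0

After partitioning with pivot 7, the array becomes [7, 17, 12, 16, 13]. The pivot is placed at index 0. All elements to the left of the pivot are <= 7, and all elements to the right are > 7.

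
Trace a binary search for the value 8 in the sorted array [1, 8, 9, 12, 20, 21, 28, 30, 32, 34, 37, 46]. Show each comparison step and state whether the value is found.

Binary search for 8 in [1, 8, 9, 12, 20, 21, 28, 30, 32, 34, 37, 46]:

lo=0, hi=11, mid=5, arr[mid]=21 -> 21 > 8, search left half
lo=0, hi=4, mid=2, arr[mid]=9 -> 9 > 8, search left half
lo=0, hi=1, mid=0, arr[mid]=1 -> 1 < 8, search right half
lo=1, hi=1, mid=1, arr[mid]=8 -> Found target at index 1!

Binary search finds 8 at index 1 after 4 comparisons. The search repeatedly halves the search space by comparing with the middle element.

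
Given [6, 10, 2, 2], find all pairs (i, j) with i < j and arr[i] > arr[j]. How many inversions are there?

Finding inversions in [6, 10, 2, 2]:

(0, 2): arr[0]=6 > arr[2]=2
(0, 3): arr[0]=6 > arr[3]=2
(1, 2): arr[1]=10 > arr[2]=2
(1, 3): arr[1]=10 > arr[3]=2

Total inversions: 4

The array has 4 inversion(s): (0,2), (0,3), (1,2), (1,3). Each pair (i,j) satisfies i < j and arr[i] > arr[j].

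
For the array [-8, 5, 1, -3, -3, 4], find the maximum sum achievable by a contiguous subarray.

Using Kadane's algorithm on [-8, 5, 1, -3, -3, 4]:

Scanning through the array:
Position 1 (value 5): max_ending_here = 5, max_so_far = 5
Position 2 (value 1): max_ending_here = 6, max_so_far = 6
Position 3 (value -3): max_ending_here = 3, max_so_far = 6
Position 4 (value -3): max_ending_here = 0, max_so_far = 6
Position 5 (value 4): max_ending_here = 4, max_so_far = 6

Maximum subarray: [5, 1]
Maximum sum: 6

The maximum subarray is [5, 1] with sum 6. This subarray runs from index 1 to index 2.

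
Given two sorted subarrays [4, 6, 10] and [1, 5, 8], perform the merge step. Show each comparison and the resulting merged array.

Merging process:

Compare 4 vs 1: take 1 from right. Merged: [1]
Compare 4 vs 5: take 4 from left. Merged: [1, 4]
Compare 6 vs 5: take 5 from right. Merged: [1, 4, 5]
Compare 6 vs 8: take 6 from left. Merged: [1, 4, 5, 6]
Compare 10 vs 8: take 8 from right. Merged: [1, 4, 5, 6, 8]
Append remaining from left: [10]. Merged: [1, 4, 5, 6, 8, 10]

Final merged array: [1, 4, 5, 6, 8, 10]
Total comparisons: 5

The merged array is [1, 4, 5, 6, 8, 10], requiring 5 comparisons. The merge step runs in O(n) time where n is the total number of elements.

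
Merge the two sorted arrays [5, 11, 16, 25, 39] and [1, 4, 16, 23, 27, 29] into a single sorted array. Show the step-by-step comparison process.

Merging process:

Compare 5 vs 1: take 1 from right. Merged: [1]
Compare 5 vs 4: take 4 from right. Merged: [1, 4]
Compare 5 vs 16: take 5 from left. Merged: [1, 4, 5]
Compare 11 vs 16: take 11 from left. Merged: [1, 4, 5, 11]
Compare 16 vs 16: take 16 from left. Merged: [1, 4, 5, 11, 16]
Compare 25 vs 16: take 16 from right. Merged: [1, 4, 5, 11, 16, 16]
Compare 25 vs 23: take 23 from right. Merged: [1, 4, 5, 11, 16, 16, 23]
Compare 25 vs 27: take 25 from left. Merged: [1, 4, 5, 11, 16, 16, 23, 25]
Compare 39 vs 27: take 27 from right. Merged: [1, 4, 5, 11, 16, 16, 23, 25, 27]
Compare 39 vs 29: take 29 from right. Merged: [1, 4, 5, 11, 16, 16, 23, 25, 27, 29]
Append remaining from left: [39]. Merged: [1, 4, 5, 11, 16, 16, 23, 25, 27, 29, 39]

Final merged array: [1, 4, 5, 11, 16, 16, 23, 25, 27, 29, 39]
Total comparisons: 10

The merged array is [1, 4, 5, 11, 16, 16, 23, 25, 27, 29, 39], requiring 10 comparisons. The merge step runs in O(n) time where n is the total number of elements.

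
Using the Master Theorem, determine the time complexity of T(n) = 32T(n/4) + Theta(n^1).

Master Theorem for T(n) = 32T(n/4) + O(n^1):

a = 32, b = 4, c = 1
log_b(a) = log_4(32) = 2.5000

Case 1: c = 1 < log_4(32) = 2.5000
T(n) = O(n^(log_4 32))

For T(n) = 32T(n/4) + O(n^1): log_4(32) = 2.5000. This is Case 1 of the Master Theorem (c < log_b(a), work dominated by leaves), giving O(n^(log_4 32)).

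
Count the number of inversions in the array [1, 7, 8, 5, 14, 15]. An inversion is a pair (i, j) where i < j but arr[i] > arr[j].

Finding inversions in [1, 7, 8, 5, 14, 15]:

(1, 3): arr[1]=7 > arr[3]=5
(2, 3): arr[2]=8 > arr[3]=5

Total inversions: 2

The array has 2 inversion(s): (1,3), (2,3). Each pair (i,j) satisfies i < j and arr[i] > arr[j].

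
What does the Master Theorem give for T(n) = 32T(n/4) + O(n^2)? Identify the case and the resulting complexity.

Master Theorem for T(n) = 32T(n/4) + O(n^2):

a = 32, b = 4, c = 2
log_b(a) = log_4(32) = 2.5000

Case 1: c = 2 < log_4(32) = 2.5000
T(n) = O(n^(log_4 32))

For T(n) = 32T(n/4) + O(n^2): log_4(32) = 2.5000. This is Case 1 of the Master Theorem (c < log_b(a), work dominated by leaves), giving O(n^(log_4 32)).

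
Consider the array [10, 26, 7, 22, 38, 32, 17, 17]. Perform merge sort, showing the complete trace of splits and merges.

Merge sort trace:

Split: [10, 26, 7, 22, 38, 32, 17, 17] -> [10, 26, 7, 22] and [38, 32, 17, 17]
  Split: [10, 26, 7, 22] -> [10, 26] and [7, 22]
    Split: [10, 26] -> [10] and [26]
    Merge: [10] + [26] -> [10, 26]
    Split: [7, 22] -> [7] and [22]
    Merge: [7] + [22] -> [7, 22]
  Merge: [10, 26] + [7, 22] -> [7, 10, 22, 26]
  Split: [38, 32, 17, 17] -> [38, 32] and [17, 17]
    Split: [38, 32] -> [38] and [32]
    Merge: [38] + [32] -> [32, 38]
    Split: [17, 17] -> [17] and [17]
    Merge: [17] + [17] -> [17, 17]
  Merge: [32, 38] + [17, 17] -> [17, 17, 32, 38]
Merge: [7, 10, 22, 26] + [17, 17, 32, 38] -> [7, 10, 17, 17, 22, 26, 32, 38]

Final sorted array: [7, 10, 17, 17, 22, 26, 32, 38]

The merge sort proceeds by recursively splitting the array and merging sorted halves.
After all merges, the sorted array is [7, 10, 17, 17, 22, 26, 32, 38].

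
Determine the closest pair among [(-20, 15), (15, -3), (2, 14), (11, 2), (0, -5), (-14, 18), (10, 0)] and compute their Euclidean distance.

Computing all pairwise distances among 7 points:

d((-20, 15), (15, -3)) = 39.3573
d((-20, 15), (2, 14)) = 22.0227
d((-20, 15), (11, 2)) = 33.6155
d((-20, 15), (0, -5)) = 28.2843
d((-20, 15), (-14, 18)) = 6.7082
d((-20, 15), (10, 0)) = 33.541
d((15, -3), (2, 14)) = 21.4009
d((15, -3), (11, 2)) = 6.4031
d((15, -3), (0, -5)) = 15.1327
d((15, -3), (-14, 18)) = 35.805
d((15, -3), (10, 0)) = 5.831
d((2, 14), (11, 2)) = 15.0
d((2, 14), (0, -5)) = 19.105
d((2, 14), (-14, 18)) = 16.4924
d((2, 14), (10, 0)) = 16.1245
d((11, 2), (0, -5)) = 13.0384
d((11, 2), (-14, 18)) = 29.6816
d((11, 2), (10, 0)) = 2.2361 <-- minimum
d((0, -5), (-14, 18)) = 26.9258
d((0, -5), (10, 0)) = 11.1803
d((-14, 18), (10, 0)) = 30.0

Closest pair: (11, 2) and (10, 0) with distance 2.2361

The closest pair is (11, 2) and (10, 0) with Euclidean distance 2.2361. For 7 points, brute-force pairwise comparison is shown above. For large n, the divide-and-conquer algorithm (sort by x, recurse on halves, check the dividing strip) achieves O(n log n).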